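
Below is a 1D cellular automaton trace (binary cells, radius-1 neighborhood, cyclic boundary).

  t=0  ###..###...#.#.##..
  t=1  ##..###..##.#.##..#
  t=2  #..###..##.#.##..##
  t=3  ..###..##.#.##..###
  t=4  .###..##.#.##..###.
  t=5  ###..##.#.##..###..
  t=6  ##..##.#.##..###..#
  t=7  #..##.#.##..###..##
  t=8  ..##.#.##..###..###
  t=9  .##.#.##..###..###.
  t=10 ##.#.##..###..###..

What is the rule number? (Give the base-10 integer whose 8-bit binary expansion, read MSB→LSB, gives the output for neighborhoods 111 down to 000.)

  [7] ### => #  t=0,i=1
  [6] ##. => .  t=0,i=2
  [5] #.# => #  t=0,i=12
  [4] #.. => .  t=0,i=3
  [3] .## => #  t=0,i=0
  [2] .#. => .  t=0,i=11
  [1] ..# => #  t=0,i=4
  [0] ... => #  t=0,i=9
  bits 10101011 = 171

171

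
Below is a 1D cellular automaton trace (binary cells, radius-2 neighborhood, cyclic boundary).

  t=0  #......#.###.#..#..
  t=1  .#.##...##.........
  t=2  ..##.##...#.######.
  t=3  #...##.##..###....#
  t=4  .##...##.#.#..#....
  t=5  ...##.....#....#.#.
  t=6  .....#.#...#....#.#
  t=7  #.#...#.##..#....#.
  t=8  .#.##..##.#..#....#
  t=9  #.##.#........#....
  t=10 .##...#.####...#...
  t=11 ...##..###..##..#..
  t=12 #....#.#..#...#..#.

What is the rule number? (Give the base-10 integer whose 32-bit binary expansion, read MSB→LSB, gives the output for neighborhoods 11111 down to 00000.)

197299585

  ##### -> .   bit 31 = 0  t=2,i=14
  ####. -> .   bit 30 = 0  t=2,i=16
  ###.# -> .   bit 29 = 0  t=0,i=11
  ###.. -> .   bit 28 = 0  t=2,i=17
  ##.## -> #   bit 27 = 1  t=2,i=4
  ##.#. -> .   bit 26 = 0  t=0,i=12
  ##..# -> #   bit 25 = 1  t=3,i=9
  ##... -> #   bit 24 = 1  t=1,i=5
  #.### -> #   bit 23 = 1  t=0,i=9
  #.##. -> #   bit 22 = 1  t=1,i=3
  #.#.# -> .   bit 21 = 0  t=4,i=9
  #.#.. -> .   bit 20 = 0  t=0,i=13
  #..## -> .   bit 19 = 0  t=3,i=10
  #..#. -> .   bit 18 = 0  t=0,i=15
  #...# -> #   bit 17 = 1  t=1,i=6
  #.... -> .   bit 16 = 0  t=0,i=2
  .#### -> #   bit 15 = 1  t=2,i=13
  .###. -> .   bit 14 = 0  t=0,i=10
  .##.# -> .   bit 13 = 0  t=2,i=3
  .##.. -> .   bit 12 = 0  t=1,i=4
  .#.## -> #   bit 11 = 1  t=0,i=8
  .#.#. -> #   bit 10 = 1  t=4,i=10
  .#..# -> .   bit 9 = 0  t=0,i=14
  .#... -> #   bit 8 = 1  t=0,i=1
  ..### -> #   bit 7 = 1  t=3,i=11
  ..##. -> .   bit 6 = 0  t=1,i=8
  ..#.# -> .   bit 5 = 0  t=0,i=7
  ..#.. -> .   bit 4 = 0  t=0,i=0
  ...## -> .   bit 3 = 0  t=1,i=7
  ...#. -> .   bit 2 = 0  t=0,i=6
  ....# -> .   bit 1 = 0  t=0,i=5
  ..... -> #   bit 0 = 1  t=0,i=3
  bits 00001011110000101000110110000001 = 197299585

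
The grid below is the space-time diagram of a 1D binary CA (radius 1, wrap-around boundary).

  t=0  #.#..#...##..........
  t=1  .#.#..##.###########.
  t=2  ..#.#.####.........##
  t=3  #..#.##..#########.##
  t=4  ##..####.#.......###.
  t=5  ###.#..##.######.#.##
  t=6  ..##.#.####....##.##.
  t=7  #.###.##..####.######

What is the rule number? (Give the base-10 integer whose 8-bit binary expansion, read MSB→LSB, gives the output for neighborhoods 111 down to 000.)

  ###|.  b7=0 t=1,i=10
  ##.|#  b6=1 t=0,i=10
  #.#|#  b5=1 t=0,i=1
  #..|#  b4=1 t=0,i=3
  .##|#  b3=1 t=0,i=9
  .#.|.  b2=0 t=0,i=0
  ..#|.  b1=0 t=0,i=4
  ...|#  b0=1 t=0,i=7
  bits 01111001 = 121

121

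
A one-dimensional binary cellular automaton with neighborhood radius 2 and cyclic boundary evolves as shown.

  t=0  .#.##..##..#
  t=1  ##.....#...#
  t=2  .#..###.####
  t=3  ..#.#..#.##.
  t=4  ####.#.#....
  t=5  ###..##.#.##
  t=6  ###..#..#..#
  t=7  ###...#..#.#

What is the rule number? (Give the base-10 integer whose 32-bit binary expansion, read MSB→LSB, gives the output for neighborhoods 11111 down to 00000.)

  ##### -> #   bit 31 = 1  t=5,i=0
  ####. -> #   bit 30 = 1  t=2,i=10
  ###.# -> .   bit 29 = 0  t=2,i=6
  ###.. -> #   bit 28 = 1  t=1,i=1
  ##.## -> #   bit 27 = 1  t=2,i=7
  ##.#. -> .   bit 26 = 0  t=2,i=0
  ##..# -> .   bit 25 = 0  t=0,i=5
  ##... -> .   bit 24 = 0  t=1,i=2
  #.### -> .   bit 23 = 0  t=2,i=8
  #.##. -> .   bit 22 = 0  t=0,i=3
  #.#.# -> #   bit 21 = 1  t=0,i=1
  #.#.. -> .   bit 20 = 0  t=2,i=1
  #..## -> .   bit 19 = 0  t=0,i=6
  #..#. -> .   bit 18 = 0  t=0,i=10
  #...# -> #   bit 17 = 1  t=1,i=9
  #.... -> .   bit 16 = 0  t=1,i=3
  .#### -> #   bit 15 = 1  t=2,i=9
  .###. -> .   bit 14 = 0  t=1,i=0
  .##.# -> .   bit 13 = 0  t=5,i=6
  .##.. -> .   bit 12 = 0  t=0,i=4
  .#.## -> .   bit 11 = 0  t=0,i=2
  .#.#. -> #   bit 10 = 1  t=0,i=0
  .#..# -> #   bit 9 = 1  t=2,i=2
  .#... -> #   bit 8 = 1  t=1,i=8
  ..### -> #   bit 7 = 1  t=1,i=11
  ..##. -> #   bit 6 = 1  t=0,i=7
  ..#.# -> #   bit 5 = 1  t=0,i=11
  ..#.. -> .   bit 4 = 0  t=1,i=7
  ...## -> #   bit 3 = 1  t=1,i=10
  ...#. -> #   bit 2 = 1  t=1,i=6
  ....# -> #   bit 1 = 1  t=1,i=5
  ..... -> #   bit 0 = 1  t=1,i=4
  bits 11011000001000101000011111101111 = 3626141679

3626141679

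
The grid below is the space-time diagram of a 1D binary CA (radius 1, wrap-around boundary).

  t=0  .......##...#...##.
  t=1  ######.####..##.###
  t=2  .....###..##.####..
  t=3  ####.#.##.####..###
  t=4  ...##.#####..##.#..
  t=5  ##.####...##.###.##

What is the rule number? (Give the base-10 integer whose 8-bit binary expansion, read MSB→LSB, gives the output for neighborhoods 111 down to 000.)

121

  ###|.  b7=0 t=1,i=0
  ##.|#  b6=1 t=0,i=8
  #.#|#  b5=1 t=1,i=6
  #..|#  b4=1 t=0,i=9
  .##|#  b3=1 t=0,i=7
  .#.|.  b2=0 t=0,i=12
  ..#|.  b1=0 t=0,i=6
  ...|#  b0=1 t=0,i=0
  bits 01111001 = 121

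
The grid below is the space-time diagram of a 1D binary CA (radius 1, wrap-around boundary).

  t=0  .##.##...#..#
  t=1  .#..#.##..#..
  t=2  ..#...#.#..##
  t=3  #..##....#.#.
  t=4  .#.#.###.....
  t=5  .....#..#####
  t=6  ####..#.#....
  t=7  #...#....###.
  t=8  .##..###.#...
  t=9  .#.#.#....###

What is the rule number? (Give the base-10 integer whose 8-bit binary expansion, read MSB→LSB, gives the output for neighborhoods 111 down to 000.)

  ###|.  b7=0 t=4,i=6
  ##.|.  b6=0 t=0,i=2
  #.#|.  b5=0 t=0,i=0
  #..|#  b4=1 t=0,i=6
  .##|#  b3=1 t=0,i=1
  .#.|.  b2=0 t=0,i=9
  ..#|.  b1=0 t=0,i=8
  ...|#  b0=1 t=0,i=7
  bits 00011001 = 25

25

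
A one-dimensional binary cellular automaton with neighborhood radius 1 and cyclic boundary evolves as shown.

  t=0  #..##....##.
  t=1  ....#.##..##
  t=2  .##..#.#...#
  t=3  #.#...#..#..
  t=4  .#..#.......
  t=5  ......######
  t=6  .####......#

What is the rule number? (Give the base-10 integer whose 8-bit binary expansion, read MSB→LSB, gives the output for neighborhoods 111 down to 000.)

97

  [7] ### => .  t=5,i=7
  [6] ##. => #  t=0,i=4
  [5] #.# => #  t=0,i=11
  [4] #.. => .  t=0,i=1
  [3] .## => .  t=0,i=3
  [2] .#. => .  t=0,i=0
  [1] ..# => .  t=0,i=2
  [0] ... => #  t=0,i=6
  bits 01100001 = 97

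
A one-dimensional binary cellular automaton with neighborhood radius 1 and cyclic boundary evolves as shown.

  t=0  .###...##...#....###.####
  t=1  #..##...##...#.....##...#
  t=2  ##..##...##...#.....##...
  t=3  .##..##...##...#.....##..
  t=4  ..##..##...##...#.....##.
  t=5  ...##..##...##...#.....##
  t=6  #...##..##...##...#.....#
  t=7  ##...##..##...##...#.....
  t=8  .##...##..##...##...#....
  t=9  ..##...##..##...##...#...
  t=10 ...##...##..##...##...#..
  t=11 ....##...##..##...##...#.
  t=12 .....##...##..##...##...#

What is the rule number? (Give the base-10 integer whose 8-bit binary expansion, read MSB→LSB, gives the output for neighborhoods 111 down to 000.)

  nb ###: next=.  (t=0,i=2, bit7=0)
  nb ##.: next=#  (t=0,i=3, bit6=1)
  nb #.#: next=#  (t=0,i=0, bit5=1)
  nb #..: next=#  (t=0,i=4, bit4=1)
  nb .##: next=.  (t=0,i=1, bit3=0)
  nb .#.: next=.  (t=0,i=12, bit2=0)
  nb ..#: next=.  (t=0,i=6, bit1=0)
  nb ...: next=.  (t=0,i=5, bit0=0)
  bits 01110000 = 112

112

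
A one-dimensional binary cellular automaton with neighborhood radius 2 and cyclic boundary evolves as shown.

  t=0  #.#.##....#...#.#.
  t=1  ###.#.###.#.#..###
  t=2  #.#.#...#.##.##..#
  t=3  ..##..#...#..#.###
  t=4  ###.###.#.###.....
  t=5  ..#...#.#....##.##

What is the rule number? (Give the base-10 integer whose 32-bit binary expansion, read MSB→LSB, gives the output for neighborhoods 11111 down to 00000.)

2741962330

  #####|#  b31=1 t=1,i=0
  ####.|.  b30=0 t=1,i=1
  ###.#|#  b29=1 t=1,i=2
  ###..|.  b28=0 t=3,i=17
  ##.##|.  b27=0 t=2,i=12
  ##.#.|.  b26=0 t=1,i=3
  ##..#|#  b25=1 t=2,i=15
  ##...|#  b24=1 t=0,i=6
  #.###|.  b23=0 t=1,i=6
  #.##.|#  b22=1 t=0,i=4
  #.#.#|#  b21=1 t=0,i=0
  #.#..|.  b20=0 t=1,i=12
  #..##|#  b19=1 t=1,i=14
  #..#.|#  b18=1 t=3,i=5
  #...#|#  b17=1 t=0,i=12
  #....|#  b16=1 t=0,i=7
  .####|.  b15=0 t=1,i=16
  .###.|.  b14=0 t=1,i=7
  .##.#|.  b13=0 t=2,i=0
  .##..|.  b12=0 t=0,i=5
  .#.##|.  b11=0 t=0,i=3
  .#.#.|#  b10=1 t=0,i=1
  .#..#|#  b9=1 t=1,i=13
  .#...|.  b8=0 t=0,i=11
  ..###|.  b7=0 t=1,i=15
  ..##.|#  b6=1 t=2,i=17
  ..#.#|.  b5=0 t=0,i=14
  ..#..|#  b4=1 t=0,i=10
  ...##|#  b3=1 t=4,i=17
  ...#.|.  b2=0 t=0,i=9
  ....#|#  b1=1 t=0,i=8
  .....|.  b0=0 t=4,i=15
  bits 10100011011011110000011001011010 = 2741962330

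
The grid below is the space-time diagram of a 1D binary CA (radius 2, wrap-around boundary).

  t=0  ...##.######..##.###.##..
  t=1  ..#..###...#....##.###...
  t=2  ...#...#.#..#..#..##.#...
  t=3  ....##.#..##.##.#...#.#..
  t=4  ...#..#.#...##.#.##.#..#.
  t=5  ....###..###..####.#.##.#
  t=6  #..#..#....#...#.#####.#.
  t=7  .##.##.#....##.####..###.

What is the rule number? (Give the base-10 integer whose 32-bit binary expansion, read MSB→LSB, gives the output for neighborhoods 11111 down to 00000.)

1021741864

  ##### -> .   bit 31 = 0  t=0,i=8
  ####. -> .   bit 30 = 0  t=0,i=10
  ###.# -> #   bit 29 = 1  t=0,i=19
  ###.. -> #   bit 28 = 1  t=0,i=11
  ##.## -> #   bit 27 = 1  t=0,i=5
  ##.#. -> #   bit 26 = 1  t=2,i=20
  ##..# -> .   bit 25 = 0  t=0,i=12
  ##... -> .   bit 24 = 0  t=0,i=23
  #.### -> #   bit 23 = 1  t=0,i=6
  #.##. -> #   bit 22 = 1  t=0,i=21
  #.#.# -> #   bit 21 = 1  t=4,i=15
  #.#.. -> .   bit 20 = 0  t=2,i=9
  #..## -> .   bit 19 = 0  t=0,i=13
  #..#. -> #   bit 18 = 1  t=2,i=11
  #...# -> #   bit 17 = 1  t=1,i=9
  #.... -> .   bit 16 = 0  t=0,i=24
  .#### -> #   bit 15 = 1  t=0,i=7
  .###. -> .   bit 14 = 0  t=0,i=18
  .##.# -> .   bit 13 = 0  t=0,i=4
  .##.. -> .   bit 12 = 0  t=0,i=22
  .#.## -> #   bit 11 = 1  t=4,i=16
  .#.#. -> .   bit 10 = 0  t=2,i=8
  .#..# -> #   bit 9 = 1  t=1,i=3
  .#... -> #   bit 8 = 1  t=1,i=12
  ..### -> .   bit 7 = 0  t=1,i=5
  ..##. -> .   bit 6 = 0  t=0,i=3
  ..#.# -> #   bit 5 = 1  t=2,i=7
  ..#.. -> .   bit 4 = 0  t=1,i=2
  ...## -> #   bit 3 = 1  t=0,i=2
  ...#. -> .   bit 2 = 0  t=1,i=1
  ....# -> .   bit 1 = 0  t=0,i=1
  ..... -> .   bit 0 = 0  t=0,i=0
  bits 00111100111001101000101100101000 = 1021741864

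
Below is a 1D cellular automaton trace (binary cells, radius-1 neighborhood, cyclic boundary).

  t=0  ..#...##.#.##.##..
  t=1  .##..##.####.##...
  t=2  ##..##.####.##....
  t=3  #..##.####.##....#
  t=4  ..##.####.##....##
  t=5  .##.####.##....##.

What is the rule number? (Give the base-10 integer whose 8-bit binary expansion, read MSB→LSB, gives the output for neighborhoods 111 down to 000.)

174

  nb ###: next=#  (t=1,i=9, bit7=1)
  nb ##.: next=.  (t=0,i=7, bit6=0)
  nb #.#: next=#  (t=0,i=8, bit5=1)
  nb #..: next=.  (t=0,i=3, bit4=0)
  nb .##: next=#  (t=0,i=6, bit3=1)
  nb .#.: next=#  (t=0,i=2, bit2=1)
  nb ..#: next=#  (t=0,i=1, bit1=1)
  nb ...: next=.  (t=0,i=0, bit0=0)
  bits 10101110 = 174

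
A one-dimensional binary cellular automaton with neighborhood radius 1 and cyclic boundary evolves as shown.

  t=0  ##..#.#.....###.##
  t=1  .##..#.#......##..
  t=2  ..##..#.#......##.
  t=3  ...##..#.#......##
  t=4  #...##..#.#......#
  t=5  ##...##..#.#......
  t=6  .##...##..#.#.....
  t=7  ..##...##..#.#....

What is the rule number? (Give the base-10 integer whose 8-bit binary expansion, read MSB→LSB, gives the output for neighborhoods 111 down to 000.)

112

  nb ###: next=.  (t=0,i=0, bit7=0)
  nb ##.: next=#  (t=0,i=1, bit6=1)
  nb #.#: next=#  (t=0,i=5, bit5=1)
  nb #..: next=#  (t=0,i=2, bit4=1)
  nb .##: next=.  (t=0,i=12, bit3=0)
  nb .#.: next=.  (t=0,i=4, bit2=0)
  nb ..#: next=.  (t=0,i=3, bit1=0)
  nb ...: next=.  (t=0,i=8, bit0=0)
  bits 01110000 = 112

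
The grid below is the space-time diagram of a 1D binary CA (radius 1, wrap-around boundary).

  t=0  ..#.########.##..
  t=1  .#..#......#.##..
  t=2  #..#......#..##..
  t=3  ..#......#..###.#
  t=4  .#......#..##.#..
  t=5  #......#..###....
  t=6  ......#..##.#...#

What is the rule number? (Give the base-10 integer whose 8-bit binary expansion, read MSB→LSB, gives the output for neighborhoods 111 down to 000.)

74

  [7] ### => .  t=0,i=5
  [6] ##. => #  t=0,i=11
  [5] #.# => .  t=0,i=3
  [4] #.. => .  t=0,i=15
  [3] .## => #  t=0,i=4
  [2] .#. => .  t=0,i=2
  [1] ..# => #  t=0,i=1
  [0] ... => .  t=0,i=0
  bits 01001010 = 74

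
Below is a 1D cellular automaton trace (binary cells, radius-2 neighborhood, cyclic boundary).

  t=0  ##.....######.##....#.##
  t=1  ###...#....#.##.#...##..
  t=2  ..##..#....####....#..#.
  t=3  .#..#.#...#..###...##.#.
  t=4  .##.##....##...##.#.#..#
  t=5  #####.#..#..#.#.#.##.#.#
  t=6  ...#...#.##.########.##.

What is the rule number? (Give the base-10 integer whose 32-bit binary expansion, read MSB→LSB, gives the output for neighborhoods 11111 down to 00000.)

1533029944

  nb #####: next=.  (t=0,i=9, bit31=0)
  nb ####.: next=#  (t=0,i=0, bit30=1)
  nb ###.#: next=.  (t=0,i=12, bit29=0)
  nb ###..: next=#  (t=0,i=1, bit28=1)
  nb ##.##: next=#  (t=0,i=13, bit27=1)
  nb ##.#.: next=.  (t=1,i=15, bit26=0)
  nb ##..#: next=#  (t=1,i=22, bit25=1)
  nb ##...: next=#  (t=0,i=2, bit24=1)
  nb #.###: next=.  (t=0,i=22, bit23=0)
  nb #.##.: next=#  (t=0,i=14, bit22=1)
  nb #.#.#: next=#  (t=4,i=18, bit21=1)
  nb #.#..: next=.  (t=1,i=16, bit20=0)
  nb #..##: next=.  (t=1,i=23, bit19=0)
  nb #..#.: next=.  (t=2,i=5, bit18=0)
  nb #...#: next=.  (t=1,i=4, bit17=0)
  nb #....: next=.  (t=0,i=3, bit16=0)
  nb .####: next=.  (t=0,i=8, bit15=0)
  nb .###.: next=.  (t=1,i=1, bit14=0)
  nb .##.#: next=#  (t=1,i=14, bit13=1)
  nb .##..: next=.  (t=0,i=15, bit12=0)
  nb .#.##: next=#  (t=0,i=21, bit11=1)
  nb .#.#.: next=#  (t=3,i=5, bit10=1)
  nb .#..#: next=#  (t=2,i=20, bit9=1)
  nb .#...: next=.  (t=1,i=7, bit8=0)
  nb ..###: next=.  (t=0,i=7, bit7=0)
  nb ..##.: next=.  (t=1,i=20, bit6=0)
  nb ..#.#: next=#  (t=0,i=20, bit5=1)
  nb ..#..: next=#  (t=1,i=6, bit4=1)
  nb ...##: next=#  (t=0,i=6, bit3=1)
  nb ...#.: next=.  (t=0,i=19, bit2=0)
  nb ....#: next=.  (t=0,i=5, bit1=0)
  nb .....: next=.  (t=0,i=4, bit0=0)
  bits 01011011011000000010111000111000 = 1533029944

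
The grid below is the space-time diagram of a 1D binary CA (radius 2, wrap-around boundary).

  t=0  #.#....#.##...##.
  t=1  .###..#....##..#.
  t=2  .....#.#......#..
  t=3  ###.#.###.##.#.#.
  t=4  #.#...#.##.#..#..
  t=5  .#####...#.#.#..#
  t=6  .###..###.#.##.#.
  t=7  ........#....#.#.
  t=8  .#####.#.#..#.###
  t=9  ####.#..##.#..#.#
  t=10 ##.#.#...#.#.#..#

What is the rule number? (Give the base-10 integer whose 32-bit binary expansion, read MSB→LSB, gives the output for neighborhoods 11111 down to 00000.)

2845222149

  [31] ##### => #  t=5,i=3
  [30] ####. => .  t=5,i=4
  [29] ###.# => #  t=3,i=2
  [28] ###.. => .  t=1,i=3
  [27] ##.## => #  t=3,i=9
  [26] ##.#. => .  t=0,i=16
  [25] ##..# => .  t=1,i=4
  [24] ##... => #  t=0,i=11
  [23] #.### => #  t=3,i=0
  [22] #.##. => .  t=0,i=9
  [21] #.#.# => .  t=0,i=0
  [20] #.#.. => #  t=0,i=2
  [19] #..## => .  t=1,i=0
  [18] #..#. => #  t=1,i=5
  [17] #...# => #  t=0,i=12
  [16] #.... => .  t=0,i=4
  [15] .#### => #  t=5,i=2
  [14] .###. => .  t=1,i=2
  [13] .##.# => #  t=0,i=15
  [12] .##.. => .  t=0,i=10
  [11] .#.## => .  t=0,i=8
  [10] .#.#. => #  t=0,i=1
  [9] .#..# => .  t=1,i=16
  [8] .#... => #  t=0,i=3
  [7] ..### => .  t=1,i=1
  [6] ..##. => .  t=0,i=14
  [5] ..#.# => .  t=0,i=7
  [4] ..#.. => .  t=1,i=6
  [3] ...## => .  t=0,i=13
  [2] ...#. => #  t=0,i=6
  [1] ....# => .  t=0,i=5
  [0] ..... => #  t=2,i=0
  bits 10101001100101101010010100000101 = 2845222149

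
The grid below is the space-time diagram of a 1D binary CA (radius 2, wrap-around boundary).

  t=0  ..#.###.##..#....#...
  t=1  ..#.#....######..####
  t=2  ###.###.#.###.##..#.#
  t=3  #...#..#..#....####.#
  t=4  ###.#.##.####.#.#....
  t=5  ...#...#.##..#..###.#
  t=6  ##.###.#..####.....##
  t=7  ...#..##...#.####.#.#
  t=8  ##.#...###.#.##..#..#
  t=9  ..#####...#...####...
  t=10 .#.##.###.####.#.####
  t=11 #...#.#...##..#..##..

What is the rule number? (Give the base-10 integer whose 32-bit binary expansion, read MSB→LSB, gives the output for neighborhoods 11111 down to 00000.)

  #####|#  b31=1 t=1,i=11
  ####.|.  b30=0 t=1,i=13
  ###.#|.  b29=0 t=0,i=6
  ###..|#  b28=1 t=1,i=14
  ##.##|.  b27=0 t=0,i=7
  ##.#.|#  b26=1 t=2,i=7
  ##..#|#  b25=1 t=0,i=10
  ##...|#  b24=1 t=3,i=1
  #.###|#  b23=1 t=0,i=4
  #.##.|.  b22=0 t=0,i=8
  #.#.#|.  b21=0 t=2,i=8
  #.#..|#  b20=1 t=1,i=4
  #..##|.  b19=0 t=1,i=16
  #..#.|#  b18=1 t=0,i=11
  #...#|#  b17=1 t=3,i=2
  #....|#  b16=1 t=0,i=14
  .####|#  b15=1 t=1,i=10
  .###.|.  b14=0 t=0,i=5
  .##.#|#  b13=1 t=4,i=7
  .##..|#  b12=1 t=0,i=9
  .#.##|.  b11=0 t=0,i=3
  .#.#.|.  b10=0 t=1,i=3
  .#..#|.  b9=0 t=3,i=5
  .#...|#  b8=1 t=0,i=13
  ..###|.  b7=0 t=1,i=9
  ..##.|.  b6=0 t=7,i=6
  ..#.#|#  b5=1 t=0,i=2
  ..#..|#  b4=1 t=0,i=12
  ...##|#  b3=1 t=1,i=8
  ...#.|.  b2=0 t=0,i=1
  ....#|.  b1=0 t=0,i=0
  .....|#  b0=1 t=0,i=20
  bits 10010111100101111011000100111001 = 2543300921

2543300921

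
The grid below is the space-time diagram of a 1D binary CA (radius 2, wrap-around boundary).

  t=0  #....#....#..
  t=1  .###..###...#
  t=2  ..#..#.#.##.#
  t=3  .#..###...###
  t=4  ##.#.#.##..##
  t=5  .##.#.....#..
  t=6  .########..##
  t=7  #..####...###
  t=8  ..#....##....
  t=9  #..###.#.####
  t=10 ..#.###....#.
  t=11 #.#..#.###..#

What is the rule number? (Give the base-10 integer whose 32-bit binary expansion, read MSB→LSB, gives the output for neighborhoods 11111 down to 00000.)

  [31] ##### => #  t=6,i=3
  [30] ####. => .  t=4,i=0
  [29] ###.# => #  t=3,i=12
  [28] ###.. => .  t=1,i=3
  [27] ##.## => #  t=6,i=0
  [26] ##.#. => #  t=2,i=11
  [25] ##..# => .  t=1,i=4
  [24] ##... => #  t=1,i=9
  [23] #.### => .  t=1,i=1
  [22] #.##. => .  t=2,i=9
  [21] #.#.# => .  t=2,i=7
  [20] #.#.. => #  t=2,i=12
  [19] #..## => #  t=1,i=5
  [18] #..#. => #  t=0,i=12
  [17] #...# => #  t=1,i=10
  [16] #.... => #  t=0,i=2
  [15] .#### => .  t=4,i=12
  [14] .###. => #  t=1,i=2
  [13] .##.# => #  t=2,i=10
  [12] .##.. => .  t=4,i=8
  [11] .#.## => .  t=1,i=0
  [10] .#.#. => #  t=2,i=6
  [9] .#..# => .  t=0,i=11
  [8] .#... => #  t=0,i=1
  [7] ..### => .  t=1,i=6
  [6] ..##. => #  t=5,i=1
  [5] ..#.# => #  t=1,i=12
  [4] ..#.. => .  t=0,i=0
  [3] ...## => .  t=3,i=9
  [2] ...#. => .  t=0,i=4
  [1] ....# => #  t=0,i=3
  [0] ..... => #  t=5,i=7
  bits 10101101000111110110010101100011 = 2904515939

2904515939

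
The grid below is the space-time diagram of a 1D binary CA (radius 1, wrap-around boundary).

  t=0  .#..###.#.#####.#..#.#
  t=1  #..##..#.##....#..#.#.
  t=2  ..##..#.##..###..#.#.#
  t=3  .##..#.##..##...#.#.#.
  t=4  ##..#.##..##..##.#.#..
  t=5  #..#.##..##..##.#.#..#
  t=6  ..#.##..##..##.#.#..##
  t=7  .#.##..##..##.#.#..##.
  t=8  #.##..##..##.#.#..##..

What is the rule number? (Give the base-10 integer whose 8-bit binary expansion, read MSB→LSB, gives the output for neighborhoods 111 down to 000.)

  ### -> .   bit 7 = 0  t=0,i=5
  ##. -> .   bit 6 = 0  t=0,i=6
  #.# -> #   bit 5 = 1  t=0,i=0
  #.. -> .   bit 4 = 0  t=0,i=2
  .## -> #   bit 3 = 1  t=0,i=4
  .#. -> .   bit 2 = 0  t=0,i=1
  ..# -> #   bit 1 = 1  t=0,i=3
  ... -> #   bit 0 = 1  t=1,i=12
  bits 00101011 = 43

43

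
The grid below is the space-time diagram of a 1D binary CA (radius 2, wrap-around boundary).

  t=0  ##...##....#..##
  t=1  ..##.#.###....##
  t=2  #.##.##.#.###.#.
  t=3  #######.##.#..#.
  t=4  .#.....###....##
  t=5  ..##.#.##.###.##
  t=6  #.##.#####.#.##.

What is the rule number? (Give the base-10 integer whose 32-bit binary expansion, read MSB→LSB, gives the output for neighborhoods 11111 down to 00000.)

  [31] ##### => .  t=3,i=2
  [30] ####. => .  t=0,i=0
  [29] ###.# => .  t=2,i=12
  [28] ###.. => .  t=0,i=1
  [27] ##.## => #  t=2,i=4
  [26] ##.#. => .  t=1,i=4
  [25] ##..# => #  t=1,i=0
  [24] ##... => #  t=0,i=2
  [23] #.### => .  t=1,i=7
  [22] #.##. => #  t=2,i=2
  [21] #.#.# => #  t=1,i=5
  [20] #.#.. => .  t=3,i=11
  [19] #..## => .  t=0,i=13
  [18] #..#. => .  t=3,i=13
  [17] #...# => #  t=0,i=3
  [16] #.... => #  t=0,i=8
  [15] .#### => #  t=0,i=15
  [14] .###. => #  t=1,i=8
  [13] .##.# => #  t=1,i=3
  [12] .##.. => .  t=0,i=6
  [11] .#.## => #  t=1,i=6
  [10] .#.#. => .  t=2,i=15
  [9] .#..# => .  t=0,i=12
  [8] .#... => #  t=4,i=2
  [7] ..### => #  t=0,i=14
  [6] ..##. => #  t=0,i=5
  [5] ..#.# => #  t=3,i=14
  [4] ..#.. => .  t=0,i=11
  [3] ...## => .  t=0,i=4
  [2] ...#. => .  t=0,i=10
  [1] ....# => #  t=0,i=9
  [0] ..... => .  t=4,i=4
  bits 00001011011000111110100111100010 = 191097314

191097314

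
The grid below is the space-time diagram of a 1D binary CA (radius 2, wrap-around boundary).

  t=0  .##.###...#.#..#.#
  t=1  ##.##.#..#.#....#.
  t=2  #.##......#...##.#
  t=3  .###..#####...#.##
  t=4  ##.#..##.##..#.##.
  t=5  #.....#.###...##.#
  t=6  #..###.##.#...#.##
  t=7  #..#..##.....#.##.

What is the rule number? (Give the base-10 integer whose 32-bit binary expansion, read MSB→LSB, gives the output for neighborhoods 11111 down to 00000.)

1489018071

  ##### -> .   bit 31 = 0  t=3,i=8
  ####. -> #   bit 30 = 1  t=3,i=9
  ###.# -> .   bit 29 = 0  t=6,i=5
  ###.. -> #   bit 28 = 1  t=0,i=6
  ##.## -> #   bit 27 = 1  t=0,i=3
  ##.#. -> .   bit 26 = 0  t=1,i=5
  ##..# -> .   bit 25 = 0  t=3,i=4
  ##... -> .   bit 24 = 0  t=0,i=7
  #.### -> #   bit 23 = 1  t=0,i=4
  #.##. -> #   bit 22 = 1  t=0,i=1
  #.#.# -> .   bit 21 = 0  t=0,i=17
  #.#.. -> .   bit 20 = 0  t=0,i=12
  #..## -> .   bit 19 = 0  t=3,i=5
  #..#. -> .   bit 18 = 0  t=0,i=14
  #...# -> .   bit 17 = 0  t=0,i=8
  #.... -> .   bit 16 = 0  t=1,i=13
  .#### -> #   bit 15 = 1  t=3,i=7
  .###. -> .   bit 14 = 0  t=0,i=5
  .##.# -> .   bit 13 = 0  t=0,i=2
  .##.. -> #   bit 12 = 1  t=2,i=3
  .#.## -> #   bit 11 = 1  t=0,i=0
  .#.#. -> #   bit 10 = 1  t=0,i=11
  .#..# -> .   bit 9 = 0  t=0,i=13
  .#... -> .   bit 8 = 0  t=1,i=12
  ..### -> #   bit 7 = 1  t=3,i=6
  ..##. -> #   bit 6 = 1  t=2,i=14
  ..#.# -> .   bit 5 = 0  t=0,i=10
  ..#.. -> #   bit 4 = 1  t=2,i=10
  ...## -> .   bit 3 = 0  t=2,i=13
  ...#. -> #   bit 2 = 1  t=0,i=9
  ....# -> #   bit 1 = 1  t=1,i=14
  ..... -> #   bit 0 = 1  t=2,i=6
  bits 01011000110000001001110011010111 = 1489018071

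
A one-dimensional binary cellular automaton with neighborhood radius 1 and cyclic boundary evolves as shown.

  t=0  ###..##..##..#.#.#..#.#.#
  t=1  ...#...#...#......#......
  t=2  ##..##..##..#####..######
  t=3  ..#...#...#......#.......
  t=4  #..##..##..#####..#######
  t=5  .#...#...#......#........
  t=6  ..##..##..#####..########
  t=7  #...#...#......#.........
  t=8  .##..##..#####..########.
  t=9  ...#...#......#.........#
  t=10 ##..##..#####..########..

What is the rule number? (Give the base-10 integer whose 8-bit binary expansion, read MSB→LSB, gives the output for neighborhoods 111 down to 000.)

17

  ###|.  b7=0 t=0,i=0
  ##.|.  b6=0 t=0,i=2
  #.#|.  b5=0 t=0,i=14
  #..|#  b4=1 t=0,i=3
  .##|.  b3=0 t=0,i=5
  .#.|.  b2=0 t=0,i=13
  ..#|.  b1=0 t=0,i=4
  ...|#  b0=1 t=1,i=0
  bits 00010001 = 17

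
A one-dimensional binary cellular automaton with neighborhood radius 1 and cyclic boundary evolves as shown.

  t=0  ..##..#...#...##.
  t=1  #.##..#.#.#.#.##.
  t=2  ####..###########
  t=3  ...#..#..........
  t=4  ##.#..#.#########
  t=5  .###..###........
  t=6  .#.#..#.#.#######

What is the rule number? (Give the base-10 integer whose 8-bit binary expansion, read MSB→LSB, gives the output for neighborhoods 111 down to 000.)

109

  [7] ### => .  t=2,i=0
  [6] ##. => #  t=0,i=3
  [5] #.# => #  t=1,i=1
  [4] #.. => .  t=0,i=4
  [3] .## => #  t=0,i=2
  [2] .#. => #  t=0,i=6
  [1] ..# => .  t=0,i=1
  [0] ... => #  t=0,i=0
  bits 01101101 = 109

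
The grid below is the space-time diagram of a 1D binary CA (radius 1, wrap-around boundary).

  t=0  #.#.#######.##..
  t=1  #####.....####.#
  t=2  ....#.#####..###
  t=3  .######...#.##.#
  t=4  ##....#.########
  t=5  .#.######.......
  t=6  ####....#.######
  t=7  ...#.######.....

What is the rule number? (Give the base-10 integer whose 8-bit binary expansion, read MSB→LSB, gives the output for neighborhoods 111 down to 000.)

111

  nb ###: next=.  (t=0,i=5, bit7=0)
  nb ##.: next=#  (t=0,i=10, bit6=1)
  nb #.#: next=#  (t=0,i=1, bit5=1)
  nb #..: next=.  (t=0,i=14, bit4=0)
  nb .##: next=#  (t=0,i=4, bit3=1)
  nb .#.: next=#  (t=0,i=0, bit2=1)
  nb ..#: next=#  (t=0,i=15, bit1=1)
  nb ...: next=#  (t=1,i=6, bit0=1)
  bits 01101111 = 111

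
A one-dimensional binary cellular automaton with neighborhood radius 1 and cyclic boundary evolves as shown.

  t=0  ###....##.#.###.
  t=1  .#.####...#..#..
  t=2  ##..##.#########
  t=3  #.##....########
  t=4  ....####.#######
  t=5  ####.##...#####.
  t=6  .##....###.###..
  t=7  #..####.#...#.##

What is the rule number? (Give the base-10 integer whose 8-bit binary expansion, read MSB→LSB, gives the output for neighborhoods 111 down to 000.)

151

  ### -> #   bit 7 = 1  t=0,i=1
  ##. -> .   bit 6 = 0  t=0,i=2
  #.# -> .   bit 5 = 0  t=0,i=9
  #.. -> #   bit 4 = 1  t=0,i=3
  .## -> .   bit 3 = 0  t=0,i=0
  .#. -> #   bit 2 = 1  t=0,i=10
  ..# -> #   bit 1 = 1  t=0,i=6
  ... -> #   bit 0 = 1  t=0,i=4
  bits 10010111 = 151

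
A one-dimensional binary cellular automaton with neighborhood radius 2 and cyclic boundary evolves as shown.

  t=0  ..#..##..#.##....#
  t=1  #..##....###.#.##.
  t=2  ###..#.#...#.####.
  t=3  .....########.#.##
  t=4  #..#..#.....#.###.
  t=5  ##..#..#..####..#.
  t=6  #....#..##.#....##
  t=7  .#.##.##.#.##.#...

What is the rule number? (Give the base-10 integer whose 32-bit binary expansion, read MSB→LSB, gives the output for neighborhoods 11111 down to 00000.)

695906086

  ##### -> .   bit 31 = 0  t=3,i=7
  ####. -> .   bit 30 = 0  t=2,i=15
  ###.# -> #   bit 29 = 1  t=1,i=11
  ###.. -> .   bit 28 = 0  t=2,i=2
  ##.## -> #   bit 27 = 1  t=2,i=17
  ##.#. -> .   bit 26 = 0  t=1,i=12
  ##..# -> .   bit 25 = 0  t=0,i=7
  ##... -> #   bit 24 = 1  t=0,i=13
  #.### -> .   bit 23 = 0  t=2,i=0
  #.##. -> #   bit 22 = 1  t=0,i=11
  #.#.# -> #   bit 21 = 1  t=1,i=13
  #.#.. -> #   bit 20 = 1  t=1,i=0
  #..## -> #   bit 19 = 1  t=0,i=4
  #..#. -> .   bit 18 = 0  t=0,i=1
  #...# -> #   bit 17 = 1  t=2,i=9
  #.... -> .   bit 16 = 0  t=0,i=14
  .#### -> #   bit 15 = 1  t=2,i=14
  .###. -> .   bit 14 = 0  t=1,i=10
  .##.# -> #   bit 13 = 1  t=1,i=16
  .##.. -> .   bit 12 = 0  t=0,i=6
  .#.## -> #   bit 11 = 1  t=0,i=10
  .#.#. -> #   bit 10 = 1  t=2,i=6
  .#..# -> #   bit 9 = 1  t=0,i=0
  .#... -> #   bit 8 = 1  t=2,i=8
  ..### -> .   bit 7 = 0  t=1,i=9
  ..##. -> .   bit 6 = 0  t=0,i=5
  ..#.# -> #   bit 5 = 1  t=0,i=9
  ..#.. -> .   bit 4 = 0  t=0,i=2
  ...## -> .   bit 3 = 0  t=1,i=8
  ...#. -> #   bit 2 = 1  t=0,i=16
  ....# -> #   bit 1 = 1  t=0,i=15
  ..... -> .   bit 0 = 0  t=3,i=2
  bits 00101001011110101010111100100110 = 695906086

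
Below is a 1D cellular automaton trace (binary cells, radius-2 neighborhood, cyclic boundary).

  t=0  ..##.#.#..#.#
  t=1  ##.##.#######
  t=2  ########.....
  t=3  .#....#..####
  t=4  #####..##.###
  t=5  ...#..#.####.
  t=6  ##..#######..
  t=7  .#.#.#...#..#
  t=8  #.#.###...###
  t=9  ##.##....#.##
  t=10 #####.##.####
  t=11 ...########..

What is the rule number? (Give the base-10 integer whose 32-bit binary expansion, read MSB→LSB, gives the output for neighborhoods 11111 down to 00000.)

1826471723

  #####|.  b31=0 t=1,i=8
  ####.|#  b30=1 t=1,i=0
  ###.#|#  b29=1 t=1,i=1
  ###..|.  b28=0 t=2,i=7
  ##.##|#  b27=1 t=1,i=2
  ##.#.|#  b26=1 t=0,i=4
  ##..#|.  b25=0 t=4,i=5
  ##...|.  b24=0 t=2,i=8
  #.###|#  b23=1 t=1,i=6
  #.##.|#  b22=1 t=1,i=3
  #.#.#|.  b21=0 t=0,i=5
  #.#..|#  b20=1 t=0,i=7
  #..##|#  b19=1 t=0,i=1
  #..#.|#  b18=1 t=0,i=9
  #...#|.  b17=0 t=7,i=7
  #....|#  b16=1 t=2,i=9
  .####|#  b15=1 t=1,i=7
  .###.|.  b14=0 t=8,i=5
  .##.#|#  b13=1 t=0,i=3
  .##..|#  b12=1 t=6,i=1
  .#.##|#  b11=1 t=5,i=7
  .#.#.|#  b10=1 t=0,i=6
  .#..#|#  b9=1 t=0,i=0
  .#...|#  b8=1 t=3,i=2
  ..###|.  b7=0 t=2,i=0
  ..##.|.  b6=0 t=0,i=2
  ..#.#|#  b5=1 t=0,i=10
  ..#..|.  b4=0 t=3,i=6
  ...##|#  b3=1 t=2,i=12
  ...#.|.  b2=0 t=3,i=5
  ....#|#  b1=1 t=2,i=11
  .....|#  b0=1 t=2,i=10
  bits 01101100110111011011111100101011 = 1826471723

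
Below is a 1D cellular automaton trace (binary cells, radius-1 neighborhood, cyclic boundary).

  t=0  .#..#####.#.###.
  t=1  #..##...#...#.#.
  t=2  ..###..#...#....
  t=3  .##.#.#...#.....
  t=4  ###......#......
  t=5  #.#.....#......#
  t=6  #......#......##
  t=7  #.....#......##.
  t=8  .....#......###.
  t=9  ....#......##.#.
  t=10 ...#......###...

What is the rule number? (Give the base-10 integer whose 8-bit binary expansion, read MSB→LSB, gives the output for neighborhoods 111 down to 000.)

74

  ###|.  b7=0 t=0,i=5
  ##.|#  b6=1 t=0,i=8
  #.#|.  b5=0 t=0,i=9
  #..|.  b4=0 t=0,i=2
  .##|#  b3=1 t=0,i=4
  .#.|.  b2=0 t=0,i=1
  ..#|#  b1=1 t=0,i=0
  ...|.  b0=0 t=1,i=6
  bits 01001010 = 74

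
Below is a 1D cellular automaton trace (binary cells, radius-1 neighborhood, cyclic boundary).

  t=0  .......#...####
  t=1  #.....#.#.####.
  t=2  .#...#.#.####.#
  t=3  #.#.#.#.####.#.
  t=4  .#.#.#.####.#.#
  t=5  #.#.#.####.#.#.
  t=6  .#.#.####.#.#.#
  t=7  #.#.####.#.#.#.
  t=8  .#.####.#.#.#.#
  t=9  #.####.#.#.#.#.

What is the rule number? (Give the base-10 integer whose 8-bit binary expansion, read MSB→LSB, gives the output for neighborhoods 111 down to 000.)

186

  ###|#  b7=1 t=0,i=12
  ##.|.  b6=0 t=0,i=14
  #.#|#  b5=1 t=1,i=7
  #..|#  b4=1 t=0,i=0
  .##|#  b3=1 t=0,i=11
  .#.|.  b2=0 t=0,i=7
  ..#|#  b1=1 t=0,i=6
  ...|.  b0=0 t=0,i=1
  bits 10111010 = 186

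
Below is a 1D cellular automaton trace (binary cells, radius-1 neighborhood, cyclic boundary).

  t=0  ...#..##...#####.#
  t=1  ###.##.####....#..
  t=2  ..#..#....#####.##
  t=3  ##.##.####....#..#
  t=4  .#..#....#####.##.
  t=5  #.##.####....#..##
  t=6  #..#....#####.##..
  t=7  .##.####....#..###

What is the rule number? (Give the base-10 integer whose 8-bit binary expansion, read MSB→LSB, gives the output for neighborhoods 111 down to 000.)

83

  ###|.  b7=0 t=0,i=12
  ##.|#  b6=1 t=0,i=7
  #.#|.  b5=0 t=0,i=16
  #..|#  b4=1 t=0,i=0
  .##|.  b3=0 t=0,i=6
  .#.|.  b2=0 t=0,i=3
  ..#|#  b1=1 t=0,i=2
  ...|#  b0=1 t=0,i=1
  bits 01010011 = 83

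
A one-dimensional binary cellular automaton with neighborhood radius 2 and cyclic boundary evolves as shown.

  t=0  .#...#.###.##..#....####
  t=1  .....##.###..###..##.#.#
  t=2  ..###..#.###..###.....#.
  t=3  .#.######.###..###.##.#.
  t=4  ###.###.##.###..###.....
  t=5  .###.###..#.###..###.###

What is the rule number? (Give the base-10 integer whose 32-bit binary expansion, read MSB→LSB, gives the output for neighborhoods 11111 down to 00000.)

  #####|#  b31=1 t=3,i=5
  ####.|.  b30=0 t=0,i=22
  ###.#|#  b29=1 t=0,i=9
  ###..|#  b28=1 t=1,i=10
  ##.##|#  b27=1 t=0,i=10
  ##.#.|.  b26=0 t=0,i=0
  ##..#|#  b25=1 t=0,i=13
  ##...|#  b24=1 t=2,i=17
  #.###|.  b23=0 t=0,i=7
  #.##.|.  b22=0 t=0,i=11
  #.#.#|.  b21=0 t=1,i=21
  #.#..|.  b20=0 t=0,i=1
  #..##|.  b19=0 t=1,i=12
  #..#.|#  b18=1 t=0,i=14
  #...#|.  b17=0 t=0,i=3
  #....|.  b16=0 t=0,i=17
  .####|#  b15=1 t=0,i=21
  .###.|#  b14=1 t=0,i=8
  .##.#|.  b13=0 t=1,i=6
  .##..|.  b12=0 t=0,i=12
  .#.##|#  b11=1 t=0,i=6
  .#.#.|#  b10=1 t=1,i=22
  .#..#|.  b9=0 t=3,i=23
  .#...|.  b8=0 t=0,i=2
  ..###|.  b7=0 t=0,i=20
  ..##.|.  b6=0 t=1,i=5
  ..#.#|#  b5=1 t=0,i=5
  ..#..|#  b4=1 t=0,i=15
  ...##|#  b3=1 t=0,i=19
  ...#.|.  b2=0 t=0,i=4
  ....#|#  b1=1 t=0,i=18
  .....|#  b0=1 t=1,i=2
  bits 10111011000001001100110000111011 = 3137653819

3137653819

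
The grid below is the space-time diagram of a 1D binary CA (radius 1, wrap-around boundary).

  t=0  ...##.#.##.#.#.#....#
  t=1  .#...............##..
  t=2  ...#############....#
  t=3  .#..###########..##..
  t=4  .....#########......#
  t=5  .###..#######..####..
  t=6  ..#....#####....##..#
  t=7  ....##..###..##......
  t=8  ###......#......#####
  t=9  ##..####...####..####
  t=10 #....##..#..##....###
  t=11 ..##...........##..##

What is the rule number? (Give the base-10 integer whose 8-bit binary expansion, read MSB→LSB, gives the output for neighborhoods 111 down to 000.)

129

  ### -> #   bit 7 = 1  t=2,i=4
  ##. -> .   bit 6 = 0  t=0,i=4
  #.# -> .   bit 5 = 0  t=0,i=5
  #.. -> .   bit 4 = 0  t=0,i=0
  .## -> .   bit 3 = 0  t=0,i=3
  .#. -> .   bit 2 = 0  t=0,i=6
  ..# -> .   bit 1 = 0  t=0,i=2
  ... -> #   bit 0 = 1  t=0,i=1
  bits 10000001 = 129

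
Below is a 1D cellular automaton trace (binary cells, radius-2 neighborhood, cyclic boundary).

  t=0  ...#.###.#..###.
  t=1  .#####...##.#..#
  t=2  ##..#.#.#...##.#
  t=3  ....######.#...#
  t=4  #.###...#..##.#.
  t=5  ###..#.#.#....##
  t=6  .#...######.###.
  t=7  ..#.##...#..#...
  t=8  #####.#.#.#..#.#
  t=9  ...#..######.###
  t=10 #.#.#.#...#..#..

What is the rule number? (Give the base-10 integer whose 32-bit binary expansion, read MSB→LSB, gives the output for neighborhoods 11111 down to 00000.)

  [31] ##### => .  t=1,i=3
  [30] ####. => #  t=1,i=4
  [29] ###.# => .  t=0,i=7
  [28] ###.. => .  t=0,i=14
  [27] ##.## => .  t=2,i=14
  [26] ##.#. => .  t=0,i=8
  [25] ##..# => .  t=2,i=2
  [24] ##... => #  t=0,i=15
  [23] #.### => #  t=0,i=5
  [22] #.##. => #  t=7,i=4
  [21] #.#.# => #  t=2,i=6
  [20] #.#.. => #  t=0,i=9
  [19] #..## => .  t=0,i=11
  [18] #..#. => .  t=1,i=14
  [17] #...# => .  t=1,i=7
  [16] #.... => .  t=0,i=0
  [15] .#### => .  t=1,i=2
  [14] .###. => .  t=0,i=6
  [13] .##.# => .  t=1,i=10
  [12] .##.. => .  t=7,i=5
  [11] .#.## => #  t=0,i=4
  [10] .#.#. => #  t=2,i=5
  [9] .#..# => #  t=0,i=10
  [8] .#... => #  t=2,i=9
  [7] ..### => #  t=0,i=12
  [6] ..##. => .  t=1,i=9
  [5] ..#.# => #  t=0,i=3
  [4] ..#.. => .  t=3,i=15
  [3] ...## => #  t=1,i=8
  [2] ...#. => #  t=0,i=2
  [1] ....# => #  t=0,i=1
  [0] ..... => #  t=7,i=15
  bits 01000001111100000000111110101111 = 1106251695

1106251695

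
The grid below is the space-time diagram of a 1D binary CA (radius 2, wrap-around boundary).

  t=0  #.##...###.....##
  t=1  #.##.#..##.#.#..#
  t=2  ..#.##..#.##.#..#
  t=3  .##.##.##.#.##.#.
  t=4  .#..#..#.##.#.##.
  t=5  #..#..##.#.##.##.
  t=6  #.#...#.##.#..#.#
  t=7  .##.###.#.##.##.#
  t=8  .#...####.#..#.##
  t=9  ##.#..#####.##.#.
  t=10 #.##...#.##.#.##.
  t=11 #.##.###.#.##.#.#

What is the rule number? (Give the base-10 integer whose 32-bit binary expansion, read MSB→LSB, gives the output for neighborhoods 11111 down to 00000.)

1954009190

  ##### -> .   bit 31 = 0  t=9,i=8
  ####. -> #   bit 30 = 1  t=8,i=7
  ###.# -> #   bit 29 = 1  t=0,i=0
  ###.. -> #   bit 28 = 1  t=0,i=9
  ##.## -> .   bit 27 = 0  t=0,i=1
  ##.#. -> #   bit 26 = 1  t=1,i=4
  ##..# -> .   bit 25 = 0  t=2,i=6
  ##... -> .   bit 24 = 0  t=0,i=4
  #.### -> .   bit 23 = 0  t=7,i=4
  #.##. -> #   bit 22 = 1  t=0,i=2
  #.#.# -> #   bit 21 = 1  t=1,i=11
  #.#.. -> #   bit 20 = 1  t=1,i=5
  #..## -> .   bit 19 = 0  t=1,i=7
  #..#. -> #   bit 18 = 1  t=2,i=1
  #...# -> #   bit 17 = 1  t=0,i=5
  #.... -> #   bit 16 = 1  t=0,i=11
  .#### -> #   bit 15 = 1  t=8,i=6
  .###. -> #   bit 14 = 1  t=0,i=8
  .##.# -> .   bit 13 = 0  t=1,i=0
  .##.. -> #   bit 12 = 1  t=0,i=3
  .#.## -> .   bit 11 = 0  t=2,i=3
  .#.#. -> .   bit 10 = 0  t=1,i=12
  .#..# -> .   bit 9 = 0  t=1,i=6
  .#... -> .   bit 8 = 0  t=6,i=3
  ..### -> .   bit 7 = 0  t=0,i=7
  ..##. -> #   bit 6 = 1  t=1,i=8
  ..#.# -> #   bit 5 = 1  t=2,i=2
  ..#.. -> .   bit 4 = 0  t=2,i=16
  ...## -> .   bit 3 = 0  t=0,i=6
  ...#. -> #   bit 2 = 1  t=6,i=5
  ....# -> #   bit 1 = 1  t=0,i=13
  ..... -> .   bit 0 = 0  t=0,i=12
  bits 01110100011101111101000001100110 = 1954009190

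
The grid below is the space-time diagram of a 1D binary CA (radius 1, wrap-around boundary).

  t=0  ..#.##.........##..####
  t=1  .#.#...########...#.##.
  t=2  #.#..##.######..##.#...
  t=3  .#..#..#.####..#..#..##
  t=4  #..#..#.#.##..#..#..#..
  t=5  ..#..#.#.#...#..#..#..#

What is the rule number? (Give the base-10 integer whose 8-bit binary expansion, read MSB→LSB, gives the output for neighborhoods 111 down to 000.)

  [7] ### => #  t=0,i=20
  [6] ##. => .  t=0,i=5
  [5] #.# => #  t=0,i=3
  [4] #.. => .  t=0,i=0
  [3] .## => .  t=0,i=4
  [2] .#. => .  t=0,i=2
  [1] ..# => #  t=0,i=1
  [0] ... => #  t=0,i=7
  bits 10100011 = 163

163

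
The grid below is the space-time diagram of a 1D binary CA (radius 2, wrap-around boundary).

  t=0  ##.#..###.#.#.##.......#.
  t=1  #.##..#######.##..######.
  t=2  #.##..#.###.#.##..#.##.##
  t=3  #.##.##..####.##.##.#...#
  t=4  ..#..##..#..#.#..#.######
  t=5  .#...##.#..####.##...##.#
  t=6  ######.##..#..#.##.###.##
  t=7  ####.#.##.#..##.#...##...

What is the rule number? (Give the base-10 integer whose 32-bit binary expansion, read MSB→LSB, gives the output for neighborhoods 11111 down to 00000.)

  #####|#  b31=1 t=1,i=8
  ####.|.  b30=0 t=1,i=11
  ###.#|#  b29=1 t=0,i=8
  ###..|#  b28=1 t=4,i=24
  ##.##|.  b27=0 t=1,i=13
  ##.#.|#  b26=1 t=0,i=2
  ##..#|.  b25=0 t=1,i=4
  ##...|.  b24=0 t=0,i=16
  #.###|.  b23=0 t=2,i=8
  #.##.|#  b22=1 t=0,i=0
  #.#.#|#  b21=1 t=0,i=10
  #.#..|#  b20=1 t=0,i=3
  #..##|.  b19=0 t=0,i=5
  #..#.|#  b18=1 t=2,i=5
  #...#|#  b17=1 t=3,i=22
  #....|.  b16=0 t=0,i=17
  .####|.  b15=0 t=1,i=7
  .###.|#  b14=1 t=0,i=7
  .##.#|.  b13=0 t=0,i=1
  .##..|#  b12=1 t=0,i=15
  .#.##|.  b11=0 t=0,i=13
  .#.#.|#  b10=1 t=0,i=11
  .#..#|.  b9=0 t=0,i=4
  .#...|#  b8=1 t=3,i=21
  ..###|#  b7=1 t=0,i=6
  ..##.|#  b6=1 t=3,i=24
  ..#.#|#  b5=1 t=0,i=23
  ..#..|.  b4=0 t=4,i=2
  ...##|#  b3=1 t=3,i=23
  ...#.|#  b2=1 t=0,i=22
  ....#|#  b1=1 t=0,i=21
  .....|#  b0=1 t=0,i=18
  bits 10110100011101100101010111101111 = 3027654127

3027654127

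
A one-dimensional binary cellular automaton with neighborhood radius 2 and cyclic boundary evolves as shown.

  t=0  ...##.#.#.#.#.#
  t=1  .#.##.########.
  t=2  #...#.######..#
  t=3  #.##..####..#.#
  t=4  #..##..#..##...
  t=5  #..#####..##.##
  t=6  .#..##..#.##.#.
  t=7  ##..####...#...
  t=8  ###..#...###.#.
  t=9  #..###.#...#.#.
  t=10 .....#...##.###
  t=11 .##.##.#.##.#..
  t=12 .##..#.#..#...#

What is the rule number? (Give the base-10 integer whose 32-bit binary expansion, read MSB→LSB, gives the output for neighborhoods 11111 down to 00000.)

  [31] ##### => #  t=1,i=8
  [30] ####. => .  t=1,i=12
  [29] ###.# => #  t=8,i=11
  [28] ###.. => .  t=1,i=13
  [27] ##.## => .  t=1,i=5
  [26] ##.#. => .  t=0,i=5
  [25] ##..# => #  t=1,i=14
  [24] ##... => .  t=2,i=1
  [23] #.### => #  t=1,i=6
  [22] #.##. => .  t=1,i=3
  [21] #.#.# => #  t=0,i=6
  [20] #.#.. => .  t=0,i=14
  [19] #..## => .  t=2,i=13
  [18] #..#. => #  t=1,i=0
  [17] #...# => #  t=0,i=1
  [16] #.... => #  t=10,i=1
  [15] .#### => #  t=1,i=7
  [14] .###. => .  t=5,i=14
  [13] .##.# => #  t=0,i=4
  [12] .##.. => #  t=2,i=0
  [11] .#.## => .  t=1,i=2
  [10] .#.#. => #  t=0,i=7
  [9] .#..# => .  t=4,i=1
  [8] .#... => .  t=0,i=0
  [7] ..### => .  t=3,i=6
  [6] ..##. => #  t=0,i=3
  [5] ..#.# => .  t=1,i=1
  [4] ..#.. => #  t=4,i=0
  [3] ...## => .  t=0,i=2
  [2] ...#. => #  t=2,i=3
  [1] ....# => .  t=10,i=3
  [0] ..... => #  t=10,i=2
  bits 10100010101001111011010001010101 = 2728899669

2728899669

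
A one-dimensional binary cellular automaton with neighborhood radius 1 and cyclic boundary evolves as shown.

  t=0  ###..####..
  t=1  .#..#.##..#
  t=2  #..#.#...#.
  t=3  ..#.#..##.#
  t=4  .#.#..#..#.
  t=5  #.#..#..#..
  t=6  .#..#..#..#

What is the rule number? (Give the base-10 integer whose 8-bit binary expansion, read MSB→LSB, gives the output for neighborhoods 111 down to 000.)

163

  nb ###: next=#  (t=0,i=1, bit7=1)
  nb ##.: next=.  (t=0,i=2, bit6=0)
  nb #.#: next=#  (t=1,i=0, bit5=1)
  nb #..: next=.  (t=0,i=3, bit4=0)
  nb .##: next=.  (t=0,i=0, bit3=0)
  nb .#.: next=.  (t=1,i=1, bit2=0)
  nb ..#: next=#  (t=0,i=4, bit1=1)
  nb ...: next=#  (t=2,i=7, bit0=1)
  bits 10100011 = 163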